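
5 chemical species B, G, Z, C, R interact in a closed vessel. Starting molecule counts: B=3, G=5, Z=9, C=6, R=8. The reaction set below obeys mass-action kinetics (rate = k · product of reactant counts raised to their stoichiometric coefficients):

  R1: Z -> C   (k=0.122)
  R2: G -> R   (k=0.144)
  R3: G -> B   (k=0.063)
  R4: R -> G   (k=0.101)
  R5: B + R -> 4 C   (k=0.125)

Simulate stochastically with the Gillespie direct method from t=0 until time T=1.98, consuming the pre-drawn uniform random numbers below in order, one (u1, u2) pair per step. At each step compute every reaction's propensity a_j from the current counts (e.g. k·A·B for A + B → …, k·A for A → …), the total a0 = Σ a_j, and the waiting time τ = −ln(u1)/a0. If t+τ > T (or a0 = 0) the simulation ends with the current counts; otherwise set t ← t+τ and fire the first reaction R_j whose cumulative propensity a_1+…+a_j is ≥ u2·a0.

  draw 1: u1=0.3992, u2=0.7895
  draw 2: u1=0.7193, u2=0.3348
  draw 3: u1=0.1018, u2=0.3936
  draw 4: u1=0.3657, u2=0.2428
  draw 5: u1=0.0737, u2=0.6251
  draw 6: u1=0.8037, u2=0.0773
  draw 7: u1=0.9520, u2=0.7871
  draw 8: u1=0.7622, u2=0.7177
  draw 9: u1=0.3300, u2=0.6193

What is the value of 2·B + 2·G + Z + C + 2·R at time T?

Check how each reaction changes W = 2·B + 2·G + Z + C + 2·R (weight of products minus weight of reactants):
R1: Z -> C: (1·1) − (1·1) = 1 − 1 = 0
R2: G -> R: (2·1) − (2·1) = 2 − 2 = 0
R3: G -> B: (2·1) − (2·1) = 2 − 2 = 0
R4: R -> G: (2·1) − (2·1) = 2 − 2 = 0
R5: B + R -> 4 C: (1·4) − (2·1 + 2·1) = 4 − 4 = 0
Every reaction leaves W unchanged, so W is conserved and no simulation is needed: W(T) = W(0) = 2·3 + 2·5 + 9 + 6 + 2·8 = 47

Value at T = 47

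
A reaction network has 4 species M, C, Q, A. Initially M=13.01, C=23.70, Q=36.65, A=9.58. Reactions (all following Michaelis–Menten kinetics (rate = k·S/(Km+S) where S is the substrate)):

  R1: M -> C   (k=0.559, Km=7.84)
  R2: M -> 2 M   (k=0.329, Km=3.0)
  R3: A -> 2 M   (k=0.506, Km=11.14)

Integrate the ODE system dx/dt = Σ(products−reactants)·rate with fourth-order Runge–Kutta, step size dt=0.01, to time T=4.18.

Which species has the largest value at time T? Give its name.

RK4 with dt=0.01: 418 steps to T=4.18. Trajectory (selected grid times):
t=0.00: M=13.01 C=23.70 Q=36.65 A=9.58
t=0.46: M=13.19 C=23.86 Q=36.65 A=9.47
t=0.93: M=13.37 C=24.03 Q=36.65 A=9.36
t=1.39: M=13.54 C=24.19 Q=36.65 A=9.26
t=1.86: M=13.71 C=24.36 Q=36.65 A=9.15
t=2.32: M=13.88 C=24.52 Q=36.65 A=9.05
t=2.79: M=14.06 C=24.69 Q=36.65 A=8.94
t=3.25: M=14.22 C=24.85 Q=36.65 A=8.84
t=3.72: M=14.39 C=25.02 Q=36.65 A=8.73
t=4.18: M=14.55 C=25.19 Q=36.65 A=8.63
At T=4.18: M=14.55 C=25.19 Q=36.65 A=8.63; the largest is Q.

Dominant species at T: Q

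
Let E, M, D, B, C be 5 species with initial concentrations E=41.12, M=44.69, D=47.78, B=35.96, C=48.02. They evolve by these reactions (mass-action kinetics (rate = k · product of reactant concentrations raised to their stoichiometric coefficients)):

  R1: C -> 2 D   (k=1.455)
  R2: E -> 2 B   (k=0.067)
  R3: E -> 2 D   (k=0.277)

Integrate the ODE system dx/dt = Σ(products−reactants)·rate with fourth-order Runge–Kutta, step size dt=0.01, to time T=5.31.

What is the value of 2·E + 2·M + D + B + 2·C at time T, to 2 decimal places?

Check how each reaction changes W = 2·E + 2·M + D + B + 2·C (weight of products minus weight of reactants):
R1: C -> 2 D: (1·2) − (2·1) = 2 − 2 = 0
R2: E -> 2 B: (1·2) − (2·1) = 2 − 2 = 0
R3: E -> 2 D: (1·2) − (2·1) = 2 − 2 = 0
Every reaction leaves W unchanged, so W is conserved and no simulation is needed: W(T) = W(0) = 2·41.12 + 2·44.69 + 47.78 + 35.96 + 2·48.02 = 351.40

Value at T = 351.40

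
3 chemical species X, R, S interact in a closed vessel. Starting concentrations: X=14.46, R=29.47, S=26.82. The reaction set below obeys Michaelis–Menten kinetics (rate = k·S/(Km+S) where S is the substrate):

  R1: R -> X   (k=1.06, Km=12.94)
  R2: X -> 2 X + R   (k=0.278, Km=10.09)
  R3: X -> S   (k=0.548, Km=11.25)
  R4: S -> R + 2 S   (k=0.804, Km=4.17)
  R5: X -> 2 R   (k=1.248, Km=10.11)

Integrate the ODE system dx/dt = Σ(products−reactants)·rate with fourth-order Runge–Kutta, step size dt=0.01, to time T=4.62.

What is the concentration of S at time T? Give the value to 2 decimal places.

RK4 with dt=0.01: 462 steps to T=4.62. Trajectory (selected grid times):
t=0.00: X=14.46 R=29.47 S=26.82
t=0.51: X=14.39 R=30.28 S=27.33
t=1.03: X=14.32 R=31.10 S=27.86
t=1.54: X=14.26 R=31.90 S=28.37
t=2.05: X=14.20 R=32.70 S=28.88
t=2.57: X=14.14 R=33.51 S=29.41
t=3.08: X=14.09 R=34.31 S=29.92
t=3.59: X=14.04 R=35.10 S=30.44
t=4.11: X=13.99 R=35.90 S=30.96
t=4.62: X=13.95 R=36.68 S=31.48
Read off S at T=4.62: 31.48

S at T = 31.48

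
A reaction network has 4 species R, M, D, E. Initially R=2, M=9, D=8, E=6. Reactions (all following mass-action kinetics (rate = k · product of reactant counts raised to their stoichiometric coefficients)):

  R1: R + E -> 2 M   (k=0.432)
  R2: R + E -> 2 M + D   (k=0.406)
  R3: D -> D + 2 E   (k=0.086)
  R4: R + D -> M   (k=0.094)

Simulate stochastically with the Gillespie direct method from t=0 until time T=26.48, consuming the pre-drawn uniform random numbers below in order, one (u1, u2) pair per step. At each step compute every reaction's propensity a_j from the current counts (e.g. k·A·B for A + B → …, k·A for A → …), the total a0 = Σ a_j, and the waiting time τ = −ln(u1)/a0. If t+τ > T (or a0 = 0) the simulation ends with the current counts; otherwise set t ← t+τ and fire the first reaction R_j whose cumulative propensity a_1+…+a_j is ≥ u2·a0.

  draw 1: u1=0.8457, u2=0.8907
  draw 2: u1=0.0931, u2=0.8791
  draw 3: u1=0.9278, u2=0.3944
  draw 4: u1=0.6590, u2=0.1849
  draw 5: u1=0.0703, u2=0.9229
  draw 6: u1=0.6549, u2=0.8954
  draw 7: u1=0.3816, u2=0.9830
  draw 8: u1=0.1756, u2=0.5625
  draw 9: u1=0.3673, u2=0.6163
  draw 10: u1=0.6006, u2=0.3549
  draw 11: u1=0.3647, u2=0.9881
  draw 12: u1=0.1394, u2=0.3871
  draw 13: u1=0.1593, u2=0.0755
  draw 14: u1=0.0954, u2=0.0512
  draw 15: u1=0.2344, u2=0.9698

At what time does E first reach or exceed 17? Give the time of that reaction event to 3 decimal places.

Threshold first reached at t = 10.697

t=0.000: R=2 M=9 D=8 E=6
Draw 1: a1=5.184, a2=4.872, a3=0.688, a4=1.504, a0=12.248; τ=−ln(0.8457)/12.248=0.014 → t=0.014; u2·a0=0.8907·12.248=10.909; a1+…+a3=10.744 < 10.909 ≤ a1+…+a4=12.248 → R4 fires; R=1 M=10 D=7 E=6
Draw 2: a1=2.592, a2=2.436, a3=0.602, a4=0.658, a0=6.288; τ=−ln(0.0931)/6.288=0.378 → t=0.391; u2·a0=0.8791·6.288=5.528; a1+a2=5.028 < 5.528 ≤ a1+…+a3=5.630 → R3 fires; R=1 M=10 D=7 E=8
Draw 3: a1=3.456, a2=3.248, a3=0.602, a4=0.658, a0=7.964; τ=−ln(0.9278)/7.964=0.009 → t=0.401; u2·a0=0.3944·7.964=3.141 ≤ a1=3.456 → R1 fires; R=0 M=12 D=7 E=7
Draw 4: a1=0.000, a2=0.000, a3=0.602, a4=0.000, a0=0.602; τ=−ln(0.6590)/0.602=0.693 → t=1.093; u2·a0=0.1849·0.602=0.111; a1+a2=0.000 < 0.111 ≤ a1+…+a3=0.602 → R3 fires; R=0 M=12 D=7 E=9
Draw 5: a1=0.000, a2=0.000, a3=0.602, a4=0.000, a0=0.602; τ=−ln(0.0703)/0.602=4.410 → t=5.504; u2·a0=0.9229·0.602=0.556; a1+a2=0.000 < 0.556 ≤ a1+…+a3=0.602 → R3 fires; R=0 M=12 D=7 E=11
Draw 6: a1=0.000, a2=0.000, a3=0.602, a4=0.000, a0=0.602; τ=−ln(0.6549)/0.602=0.703 → t=6.207; u2·a0=0.8954·0.602=0.539; a1+a2=0.000 < 0.539 ≤ a1+…+a3=0.602 → R3 fires; R=0 M=12 D=7 E=13
Draw 7: a1=0.000, a2=0.000, a3=0.602, a4=0.000, a0=0.602; τ=−ln(0.3816)/0.602=1.600 → t=7.807; u2·a0=0.9830·0.602=0.592; a1+a2=0.000 < 0.592 ≤ a1+…+a3=0.602 → R3 fires; R=0 M=12 D=7 E=15
Draw 8: a1=0.000, a2=0.000, a3=0.602, a4=0.000, a0=0.602; τ=−ln(0.1756)/0.602=2.890 → t=10.697; u2·a0=0.5625·0.602=0.339; a1+a2=0.000 < 0.339 ≤ a1+…+a3=0.602 → R3 fires; R=0 M=12 D=7 E=17
Draw 9: a1=0.000, a2=0.000, a3=0.602, a4=0.000, a0=0.602; τ=−ln(0.3673)/0.602=1.664 → t=12.360; u2·a0=0.6163·0.602=0.371; a1+a2=0.000 < 0.371 ≤ a1+…+a3=0.602 → R3 fires; R=0 M=12 D=7 E=19
Draw 10: a1=0.000, a2=0.000, a3=0.602, a4=0.000, a0=0.602; τ=−ln(0.6006)/0.602=0.847 → t=13.207; u2·a0=0.3549·0.602=0.214; a1+a2=0.000 < 0.214 ≤ a1+…+a3=0.602 → R3 fires; R=0 M=12 D=7 E=21
Draw 11: a1=0.000, a2=0.000, a3=0.602, a4=0.000, a0=0.602; τ=−ln(0.3647)/0.602=1.676 → t=14.883; u2·a0=0.9881·0.602=0.595; a1+a2=0.000 < 0.595 ≤ a1+…+a3=0.602 → R3 fires; R=0 M=12 D=7 E=23
Draw 12: a1=0.000, a2=0.000, a3=0.602, a4=0.000, a0=0.602; τ=−ln(0.1394)/0.602=3.273 → t=18.156; u2·a0=0.3871·0.602=0.233; a1+a2=0.000 < 0.233 ≤ a1+…+a3=0.602 → R3 fires; R=0 M=12 D=7 E=25
Draw 13: a1=0.000, a2=0.000, a3=0.602, a4=0.000, a0=0.602; τ=−ln(0.1593)/0.602=3.051 → t=21.207; u2·a0=0.0755·0.602=0.045; a1+a2=0.000 < 0.045 ≤ a1+…+a3=0.602 → R3 fires; R=0 M=12 D=7 E=27
Draw 14: a1=0.000, a2=0.000, a3=0.602, a4=0.000, a0=0.602; τ=−ln(0.0954)/0.602=3.903 → t=25.111; u2·a0=0.0512·0.602=0.031; a1+a2=0.000 < 0.031 ≤ a1+…+a3=0.602 → R3 fires; R=0 M=12 D=7 E=29
Draw 15: a1=0.000, a2=0.000, a3=0.602, a4=0.000, a0=0.602; τ=−ln(0.2344)/0.602=2.410 → t=27.520 > T=26.48: stop.
E first becomes ≥ 17 when it reaches 17 at the event at t=10.697.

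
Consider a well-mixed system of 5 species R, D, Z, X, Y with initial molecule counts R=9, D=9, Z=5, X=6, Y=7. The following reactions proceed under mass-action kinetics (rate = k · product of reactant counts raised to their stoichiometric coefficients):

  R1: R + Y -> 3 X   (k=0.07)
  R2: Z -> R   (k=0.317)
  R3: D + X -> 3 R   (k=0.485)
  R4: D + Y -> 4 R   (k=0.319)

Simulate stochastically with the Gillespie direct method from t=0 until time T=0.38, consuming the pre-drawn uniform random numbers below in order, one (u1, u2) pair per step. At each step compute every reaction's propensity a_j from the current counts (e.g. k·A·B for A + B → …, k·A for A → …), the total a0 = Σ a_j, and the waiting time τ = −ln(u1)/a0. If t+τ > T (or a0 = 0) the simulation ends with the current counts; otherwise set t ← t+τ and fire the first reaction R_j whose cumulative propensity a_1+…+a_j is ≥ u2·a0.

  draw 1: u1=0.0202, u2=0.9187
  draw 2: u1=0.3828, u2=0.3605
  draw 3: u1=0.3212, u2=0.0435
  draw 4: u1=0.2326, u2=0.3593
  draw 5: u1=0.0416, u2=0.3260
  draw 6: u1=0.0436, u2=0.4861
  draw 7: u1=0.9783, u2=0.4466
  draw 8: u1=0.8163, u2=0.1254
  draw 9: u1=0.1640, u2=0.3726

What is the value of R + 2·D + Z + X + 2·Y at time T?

Check how each reaction changes W = R + 2·D + Z + X + 2·Y (weight of products minus weight of reactants):
R1: R + Y -> 3 X: (1·3) − (1·1 + 2·1) = 3 − 3 = 0
R2: Z -> R: (1·1) − (1·1) = 1 − 1 = 0
R3: D + X -> 3 R: (1·3) − (2·1 + 1·1) = 3 − 3 = 0
R4: D + Y -> 4 R: (1·4) − (2·1 + 2·1) = 4 − 4 = 0
Every reaction leaves W unchanged, so W is conserved and no simulation is needed: W(T) = W(0) = 9 + 2·9 + 5 + 6 + 2·7 = 52

Value at T = 52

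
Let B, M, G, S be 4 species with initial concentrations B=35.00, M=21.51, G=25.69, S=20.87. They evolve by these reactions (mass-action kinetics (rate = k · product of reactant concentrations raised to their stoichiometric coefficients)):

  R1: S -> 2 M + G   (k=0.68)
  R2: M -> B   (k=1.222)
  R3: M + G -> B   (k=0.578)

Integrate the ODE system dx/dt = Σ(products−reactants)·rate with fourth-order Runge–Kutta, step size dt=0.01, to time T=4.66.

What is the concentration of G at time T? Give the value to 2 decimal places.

G at T = 1.61

RK4 with dt=0.01: 466 steps to T=4.66. Trajectory (selected grid times):
t=0.00: B=35.00 M=21.51 G=25.69 S=20.87
t=0.52: B=64.71 M=4.24 G=6.49 S=14.65
t=1.04: B=73.77 M=3.90 G=4.37 S=10.29
t=1.55: B=80.21 M=3.49 G=3.26 S=7.27
t=2.07: B=85.08 M=2.95 G=2.60 S=5.11
t=2.59: B=88.70 M=2.38 G=2.21 S=3.59
t=3.11: B=91.36 M=1.86 G=1.95 S=2.52
t=3.62: B=93.27 M=1.42 G=1.79 S=1.78
t=4.14: B=94.70 M=1.06 G=1.68 S=1.25
t=4.66: B=95.72 M=0.77 G=1.61 S=0.88
Read off G at T=4.66: 1.61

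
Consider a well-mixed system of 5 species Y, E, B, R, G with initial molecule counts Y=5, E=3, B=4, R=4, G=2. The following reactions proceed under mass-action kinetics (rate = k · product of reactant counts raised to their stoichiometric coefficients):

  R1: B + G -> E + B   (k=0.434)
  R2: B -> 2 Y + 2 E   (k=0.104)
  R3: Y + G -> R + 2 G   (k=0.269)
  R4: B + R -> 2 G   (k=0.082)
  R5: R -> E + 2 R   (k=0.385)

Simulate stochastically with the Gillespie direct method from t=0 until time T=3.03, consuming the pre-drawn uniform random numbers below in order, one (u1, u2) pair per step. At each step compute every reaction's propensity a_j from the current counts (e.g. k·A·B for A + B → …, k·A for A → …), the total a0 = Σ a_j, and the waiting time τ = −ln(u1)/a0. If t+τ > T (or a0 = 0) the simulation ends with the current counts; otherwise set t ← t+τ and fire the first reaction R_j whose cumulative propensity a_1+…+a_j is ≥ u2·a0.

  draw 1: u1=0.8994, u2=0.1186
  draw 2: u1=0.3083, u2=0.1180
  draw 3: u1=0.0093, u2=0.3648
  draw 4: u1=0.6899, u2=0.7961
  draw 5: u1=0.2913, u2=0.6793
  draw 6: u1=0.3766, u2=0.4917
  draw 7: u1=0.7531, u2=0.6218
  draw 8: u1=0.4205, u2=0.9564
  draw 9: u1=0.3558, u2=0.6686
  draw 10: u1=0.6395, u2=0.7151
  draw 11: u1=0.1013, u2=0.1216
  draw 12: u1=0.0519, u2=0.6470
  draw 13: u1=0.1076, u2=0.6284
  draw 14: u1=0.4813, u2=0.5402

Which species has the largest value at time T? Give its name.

t=0.000: Y=5 E=3 B=4 R=4 G=2
Draw 1: a1=3.472, a2=0.416, a3=2.690, a4=1.312, a5=1.540, a0=9.430; τ=−ln(0.8994)/9.430=0.011 → t=0.011; u2·a0=0.1186·9.430=1.118 ≤ a1=3.472 → R1 fires; Y=5 E=4 B=4 R=4 G=1
Draw 2: a1=1.736, a2=0.416, a3=1.345, a4=1.312, a5=1.540, a0=6.349; τ=−ln(0.3083)/6.349=0.185 → t=0.197; u2·a0=0.1180·6.349=0.749 ≤ a1=1.736 → R1 fires; Y=5 E=5 B=4 R=4 G=0
Draw 3: a1=0.000, a2=0.416, a3=0.000, a4=1.312, a5=1.540, a0=3.268; τ=−ln(0.0093)/3.268=1.431 → t=1.628; u2·a0=0.3648·3.268=1.192; a1+…+a3=0.416 < 1.192 ≤ a1+…+a4=1.728 → R4 fires; Y=5 E=5 B=3 R=3 G=2
Draw 4: a1=2.604, a2=0.312, a3=2.690, a4=0.738, a5=1.155, a0=7.499; τ=−ln(0.6899)/7.499=0.050 → t=1.677; u2·a0=0.7961·7.499=5.970; a1+…+a3=5.606 < 5.970 ≤ a1+…+a4=6.344 → R4 fires; Y=5 E=5 B=2 R=2 G=4
Draw 5: a1=3.472, a2=0.208, a3=5.380, a4=0.328, a5=0.770, a0=10.158; τ=−ln(0.2913)/10.158=0.121 → t=1.799; u2·a0=0.6793·10.158=6.900; a1+a2=3.680 < 6.900 ≤ a1+…+a3=9.060 → R3 fires; Y=4 E=5 B=2 R=3 G=5
Draw 6: a1=4.340, a2=0.208, a3=5.380, a4=0.492, a5=1.155, a0=11.575; τ=−ln(0.3766)/11.575=0.084 → t=1.883; u2·a0=0.4917·11.575=5.691; a1+a2=4.548 < 5.691 ≤ a1+…+a3=9.928 → R3 fires; Y=3 E=5 B=2 R=4 G=6
Draw 7: a1=5.208, a2=0.208, a3=4.842, a4=0.656, a5=1.540, a0=12.454; τ=−ln(0.7531)/12.454=0.023 → t=1.906; u2·a0=0.6218·12.454=7.744; a1+a2=5.416 < 7.744 ≤ a1+…+a3=10.258 → R3 fires; Y=2 E=5 B=2 R=5 G=7
Draw 8: a1=6.076, a2=0.208, a3=3.766, a4=0.820, a5=1.925, a0=12.795; τ=−ln(0.4205)/12.795=0.068 → t=1.974; u2·a0=0.9564·12.795=12.237; a1+…+a4=10.870 < 12.237 ≤ a1+…+a5=12.795 → R5 fires; Y=2 E=6 B=2 R=6 G=7
Draw 9: a1=6.076, a2=0.208, a3=3.766, a4=0.984, a5=2.310, a0=13.344; τ=−ln(0.3558)/13.344=0.077 → t=2.051; u2·a0=0.6686·13.344=8.922; a1+a2=6.284 < 8.922 ≤ a1+…+a3=10.050 → R3 fires; Y=1 E=6 B=2 R=7 G=8
Draw 10: a1=6.944, a2=0.208, a3=2.152, a4=1.148, a5=2.695, a0=13.147; τ=−ln(0.6395)/13.147=0.034 → t=2.085; u2·a0=0.7151·13.147=9.401; a1+…+a3=9.304 < 9.401 ≤ a1+…+a4=10.452 → R4 fires; Y=1 E=6 B=1 R=6 G=10
Draw 11: a1=4.340, a2=0.104, a3=2.690, a4=0.492, a5=2.310, a0=9.936; τ=−ln(0.1013)/9.936=0.230 → t=2.316; u2·a0=0.1216·9.936=1.208 ≤ a1=4.340 → R1 fires; Y=1 E=7 B=1 R=6 G=9
Draw 12: a1=3.906, a2=0.104, a3=2.421, a4=0.492, a5=2.310, a0=9.233; τ=−ln(0.0519)/9.233=0.320 → t=2.636; u2·a0=0.6470·9.233=5.974; a1+a2=4.010 < 5.974 ≤ a1+…+a3=6.431 → R3 fires; Y=0 E=7 B=1 R=7 G=10
Draw 13: a1=4.340, a2=0.104, a3=0.000, a4=0.574, a5=2.695, a0=7.713; τ=−ln(0.1076)/7.713=0.289 → t=2.925; u2·a0=0.6284·7.713=4.847; a1+…+a3=4.444 < 4.847 ≤ a1+…+a4=5.018 → R4 fires; Y=0 E=7 B=0 R=6 G=12
Draw 14: a1=0.000, a2=0.000, a3=0.000, a4=0.000, a5=2.310, a0=2.310; τ=−ln(0.4813)/2.310=0.317 → t=3.242 > T=3.03: stop.
At T=3.03: Y=0 E=7 B=0 R=6 G=12; the largest is G.

Dominant species at T: G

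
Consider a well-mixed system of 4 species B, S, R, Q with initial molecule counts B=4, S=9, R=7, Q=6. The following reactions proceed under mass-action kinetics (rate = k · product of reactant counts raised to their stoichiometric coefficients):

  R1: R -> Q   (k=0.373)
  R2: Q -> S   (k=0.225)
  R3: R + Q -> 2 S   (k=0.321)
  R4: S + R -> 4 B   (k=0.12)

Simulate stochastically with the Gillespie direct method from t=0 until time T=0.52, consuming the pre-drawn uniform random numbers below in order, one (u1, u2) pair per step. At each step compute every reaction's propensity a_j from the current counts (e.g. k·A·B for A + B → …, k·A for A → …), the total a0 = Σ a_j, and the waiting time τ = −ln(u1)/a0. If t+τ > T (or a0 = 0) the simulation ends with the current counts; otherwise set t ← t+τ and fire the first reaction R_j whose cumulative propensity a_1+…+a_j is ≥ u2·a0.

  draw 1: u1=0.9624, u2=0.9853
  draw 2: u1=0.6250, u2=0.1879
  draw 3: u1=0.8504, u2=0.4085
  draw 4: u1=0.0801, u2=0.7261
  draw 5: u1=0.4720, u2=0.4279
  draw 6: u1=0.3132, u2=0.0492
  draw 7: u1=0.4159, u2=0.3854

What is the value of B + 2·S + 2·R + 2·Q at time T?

Value at T = 48

Check how each reaction changes W = B + 2·S + 2·R + 2·Q (weight of products minus weight of reactants):
R1: R -> Q: (2·1) − (2·1) = 2 − 2 = 0
R2: Q -> S: (2·1) − (2·1) = 2 − 2 = 0
R3: R + Q -> 2 S: (2·2) − (2·1 + 2·1) = 4 − 4 = 0
R4: S + R -> 4 B: (1·4) − (2·1 + 2·1) = 4 − 4 = 0
Every reaction leaves W unchanged, so W is conserved and no simulation is needed: W(T) = W(0) = 4 + 2·9 + 2·7 + 2·6 = 48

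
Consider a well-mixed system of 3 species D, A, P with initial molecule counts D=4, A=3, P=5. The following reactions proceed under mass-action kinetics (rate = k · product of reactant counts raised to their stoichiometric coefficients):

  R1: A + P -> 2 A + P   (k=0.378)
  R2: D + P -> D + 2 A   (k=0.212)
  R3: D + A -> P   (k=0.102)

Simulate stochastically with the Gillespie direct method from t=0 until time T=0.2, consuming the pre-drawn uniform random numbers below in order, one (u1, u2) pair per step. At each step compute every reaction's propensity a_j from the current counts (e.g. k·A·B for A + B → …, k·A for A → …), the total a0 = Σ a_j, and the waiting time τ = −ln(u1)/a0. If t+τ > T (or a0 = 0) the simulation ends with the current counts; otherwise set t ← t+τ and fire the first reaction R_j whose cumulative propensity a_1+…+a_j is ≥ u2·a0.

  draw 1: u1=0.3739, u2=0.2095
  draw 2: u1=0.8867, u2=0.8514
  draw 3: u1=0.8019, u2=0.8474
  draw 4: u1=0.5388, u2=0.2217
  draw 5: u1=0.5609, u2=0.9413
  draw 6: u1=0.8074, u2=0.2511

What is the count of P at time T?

P at T = 6

t=0.000: D=4 A=3 P=5
Draw 1: a1=5.670, a2=4.240, a3=1.224, a0=11.134; τ=−ln(0.3739)/11.134=0.088 → t=0.088; u2·a0=0.2095·11.134=2.333 ≤ a1=5.670 → R1 fires; D=4 A=4 P=5
Draw 2: a1=7.560, a2=4.240, a3=1.632, a0=13.432; τ=−ln(0.8867)/13.432=0.009 → t=0.097; u2·a0=0.8514·13.432=11.436; a1=7.560 < 11.436 ≤ a1+a2=11.800 → R2 fires; D=4 A=6 P=4
Draw 3: a1=9.072, a2=3.392, a3=2.448, a0=14.912; τ=−ln(0.8019)/14.912=0.015 → t=0.112; u2·a0=0.8474·14.912=12.636; a1+a2=12.464 < 12.636 ≤ a1+…+a3=14.912 → R3 fires; D=3 A=5 P=5
Draw 4: a1=9.450, a2=3.180, a3=1.530, a0=14.160; τ=−ln(0.5388)/14.160=0.044 → t=0.156; u2·a0=0.2217·14.160=3.139 ≤ a1=9.450 → R1 fires; D=3 A=6 P=5
Draw 5: a1=11.340, a2=3.180, a3=1.836, a0=16.356; τ=−ln(0.5609)/16.356=0.035 → t=0.191; u2·a0=0.9413·16.356=15.396; a1+a2=14.520 < 15.396 ≤ a1+…+a3=16.356 → R3 fires; D=2 A=5 P=6
Draw 6: a1=11.340, a2=2.544, a3=1.020, a0=14.904; τ=−ln(0.8074)/14.904=0.014 → t=0.205 > T=0.2: stop.
Read off P at T=0.2: 6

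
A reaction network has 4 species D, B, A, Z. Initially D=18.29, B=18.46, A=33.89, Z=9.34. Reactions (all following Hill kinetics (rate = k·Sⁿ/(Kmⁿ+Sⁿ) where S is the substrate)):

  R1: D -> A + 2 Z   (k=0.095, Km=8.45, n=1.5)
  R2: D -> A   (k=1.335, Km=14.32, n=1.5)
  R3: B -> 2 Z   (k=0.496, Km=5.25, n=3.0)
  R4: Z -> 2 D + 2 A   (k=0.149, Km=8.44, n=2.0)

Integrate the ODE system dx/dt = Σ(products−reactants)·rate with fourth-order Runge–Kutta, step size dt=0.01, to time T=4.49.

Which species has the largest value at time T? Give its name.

RK4 with dt=0.01: 449 steps to T=4.49. Trajectory (selected grid times):
t=0.00: D=18.29 B=18.46 A=33.89 Z=9.34
t=0.50: D=17.95 B=18.22 A=34.40 Z=9.85
t=1.00: D=17.61 B=17.98 A=34.91 Z=10.37
t=1.50: D=17.28 B=17.73 A=35.42 Z=10.88
t=2.00: D=16.96 B=17.49 A=35.93 Z=11.38
t=2.49: D=16.66 B=17.26 A=36.43 Z=11.88
t=2.99: D=16.36 B=17.01 A=36.93 Z=12.38
t=3.49: D=16.06 B=16.77 A=37.43 Z=12.88
t=3.99: D=15.77 B=16.53 A=37.93 Z=13.37
t=4.49: D=15.49 B=16.29 A=38.43 Z=13.87
At T=4.49: D=15.49 B=16.29 A=38.43 Z=13.87; the largest is A.

Dominant species at T: A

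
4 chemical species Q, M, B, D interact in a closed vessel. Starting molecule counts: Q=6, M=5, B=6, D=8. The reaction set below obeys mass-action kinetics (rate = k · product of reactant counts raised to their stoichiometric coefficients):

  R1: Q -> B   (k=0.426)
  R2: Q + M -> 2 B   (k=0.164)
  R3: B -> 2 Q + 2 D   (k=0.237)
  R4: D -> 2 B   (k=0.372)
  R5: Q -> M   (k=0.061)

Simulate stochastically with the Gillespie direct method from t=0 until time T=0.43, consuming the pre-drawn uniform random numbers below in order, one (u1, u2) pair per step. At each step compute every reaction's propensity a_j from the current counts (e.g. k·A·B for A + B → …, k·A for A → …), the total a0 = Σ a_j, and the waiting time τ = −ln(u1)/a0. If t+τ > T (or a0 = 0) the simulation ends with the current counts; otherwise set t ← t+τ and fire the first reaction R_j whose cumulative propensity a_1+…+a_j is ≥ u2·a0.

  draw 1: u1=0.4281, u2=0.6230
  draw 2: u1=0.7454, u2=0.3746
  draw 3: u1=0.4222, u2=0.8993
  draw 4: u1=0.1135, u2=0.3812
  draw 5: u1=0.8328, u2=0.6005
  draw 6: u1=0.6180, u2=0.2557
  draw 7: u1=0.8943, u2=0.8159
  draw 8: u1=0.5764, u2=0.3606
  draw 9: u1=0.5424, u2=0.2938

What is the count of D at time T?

t=0.000: Q=6 M=5 B=6 D=8
Draw 1: a1=2.556, a2=4.920, a3=1.422, a4=2.976, a5=0.366, a0=12.240; τ=−ln(0.4281)/12.240=0.069 → t=0.069; u2·a0=0.6230·12.240=7.626; a1+a2=7.476 < 7.626 ≤ a1+…+a3=8.898 → R3 fires; Q=8 M=5 B=5 D=10
Draw 2: a1=3.408, a2=6.560, a3=1.185, a4=3.720, a5=0.488, a0=15.361; τ=−ln(0.7454)/15.361=0.019 → t=0.088; u2·a0=0.3746·15.361=5.754; a1=3.408 < 5.754 ≤ a1+a2=9.968 → R2 fires; Q=7 M=4 B=7 D=10
Draw 3: a1=2.982, a2=4.592, a3=1.659, a4=3.720, a5=0.427, a0=13.380; τ=−ln(0.4222)/13.380=0.064 → t=0.153; u2·a0=0.8993·13.380=12.033; a1+…+a3=9.233 < 12.033 ≤ a1+…+a4=12.953 → R4 fires; Q=7 M=4 B=9 D=9
Draw 4: a1=2.982, a2=4.592, a3=2.133, a4=3.348, a5=0.427, a0=13.482; τ=−ln(0.1135)/13.482=0.161 → t=0.314; u2·a0=0.3812·13.482=5.139; a1=2.982 < 5.139 ≤ a1+a2=7.574 → R2 fires; Q=6 M=3 B=11 D=9
Draw 5: a1=2.556, a2=2.952, a3=2.607, a4=3.348, a5=0.366, a0=11.829; τ=−ln(0.8328)/11.829=0.015 → t=0.330; u2·a0=0.6005·11.829=7.103; a1+a2=5.508 < 7.103 ≤ a1+…+a3=8.115 → R3 fires; Q=8 M=3 B=10 D=11
Draw 6: a1=3.408, a2=3.936, a3=2.370, a4=4.092, a5=0.488, a0=14.294; τ=−ln(0.6180)/14.294=0.034 → t=0.363; u2·a0=0.2557·14.294=3.655; a1=3.408 < 3.655 ≤ a1+a2=7.344 → R2 fires; Q=7 M=2 B=12 D=11
Draw 7: a1=2.982, a2=2.296, a3=2.844, a4=4.092, a5=0.427, a0=12.641; τ=−ln(0.8943)/12.641=0.009 → t=0.372; u2·a0=0.8159·12.641=10.314; a1+…+a3=8.122 < 10.314 ≤ a1+…+a4=12.214 → R4 fires; Q=7 M=2 B=14 D=10
Draw 8: a1=2.982, a2=2.296, a3=3.318, a4=3.720, a5=0.427, a0=12.743; τ=−ln(0.5764)/12.743=0.043 → t=0.415; u2·a0=0.3606·12.743=4.595; a1=2.982 < 4.595 ≤ a1+a2=5.278 → R2 fires; Q=6 M=1 B=16 D=10
Draw 9: a1=2.556, a2=0.984, a3=3.792, a4=3.720, a5=0.366, a0=11.418; τ=−ln(0.5424)/11.418=0.054 → t=0.469 > T=0.43: stop.
Read off D at T=0.43: 10

D at T = 10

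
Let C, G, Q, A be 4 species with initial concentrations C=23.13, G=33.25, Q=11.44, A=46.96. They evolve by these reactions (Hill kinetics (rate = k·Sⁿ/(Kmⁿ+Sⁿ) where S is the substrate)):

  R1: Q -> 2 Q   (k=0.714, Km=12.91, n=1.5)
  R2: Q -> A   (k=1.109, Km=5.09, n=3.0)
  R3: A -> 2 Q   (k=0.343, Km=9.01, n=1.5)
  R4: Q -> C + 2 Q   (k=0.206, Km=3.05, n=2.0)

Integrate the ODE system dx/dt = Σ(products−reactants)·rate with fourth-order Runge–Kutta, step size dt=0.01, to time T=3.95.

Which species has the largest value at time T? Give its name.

RK4 with dt=0.01: 395 steps to T=3.95. Trajectory (selected grid times):
t=0.00: C=23.13 G=33.25 Q=11.44 A=46.96
t=0.44: C=23.21 G=33.25 Q=11.50 A=47.27
t=0.88: C=23.30 G=33.25 Q=11.56 A=47.58
t=1.32: C=23.38 G=33.25 Q=11.61 A=47.89
t=1.76: C=23.47 G=33.25 Q=11.67 A=48.20
t=2.19: C=23.55 G=33.25 Q=11.73 A=48.50
t=2.63: C=23.64 G=33.25 Q=11.79 A=48.82
t=3.07: C=23.72 G=33.25 Q=11.85 A=49.13
t=3.51: C=23.81 G=33.25 Q=11.91 A=49.44
t=3.95: C=23.89 G=33.25 Q=11.97 A=49.75
At T=3.95: C=23.89 G=33.25 Q=11.97 A=49.75; the largest is A.

Dominant species at T: A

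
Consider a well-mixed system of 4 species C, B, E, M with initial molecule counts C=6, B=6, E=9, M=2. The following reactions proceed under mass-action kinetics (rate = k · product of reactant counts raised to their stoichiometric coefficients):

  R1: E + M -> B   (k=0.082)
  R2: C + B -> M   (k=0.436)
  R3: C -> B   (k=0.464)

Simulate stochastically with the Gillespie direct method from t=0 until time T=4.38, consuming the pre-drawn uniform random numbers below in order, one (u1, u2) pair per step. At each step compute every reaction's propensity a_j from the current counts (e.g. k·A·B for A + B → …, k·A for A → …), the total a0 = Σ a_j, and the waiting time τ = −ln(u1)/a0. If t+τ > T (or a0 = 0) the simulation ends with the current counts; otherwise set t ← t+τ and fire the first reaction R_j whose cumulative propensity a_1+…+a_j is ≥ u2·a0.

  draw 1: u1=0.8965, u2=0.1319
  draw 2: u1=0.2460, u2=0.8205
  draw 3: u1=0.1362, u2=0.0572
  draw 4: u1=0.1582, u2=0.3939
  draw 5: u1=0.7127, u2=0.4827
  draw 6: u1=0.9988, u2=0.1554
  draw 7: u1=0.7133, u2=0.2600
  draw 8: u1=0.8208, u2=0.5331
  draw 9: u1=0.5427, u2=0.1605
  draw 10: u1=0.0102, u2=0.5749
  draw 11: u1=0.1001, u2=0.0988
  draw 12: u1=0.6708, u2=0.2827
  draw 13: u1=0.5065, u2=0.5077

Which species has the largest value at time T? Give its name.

t=0.000: C=6 B=6 E=9 M=2
Draw 1: a1=1.476, a2=15.696, a3=2.784, a0=19.956; τ=−ln(0.8965)/19.956=0.005 → t=0.005; u2·a0=0.1319·19.956=2.632; a1=1.476 < 2.632 ≤ a1+a2=17.172 → R2 fires; C=5 B=5 E=9 M=3
Draw 2: a1=2.214, a2=10.900, a3=2.320, a0=15.434; τ=−ln(0.2460)/15.434=0.091 → t=0.096; u2·a0=0.8205·15.434=12.664; a1=2.214 < 12.664 ≤ a1+a2=13.114 → R2 fires; C=4 B=4 E=9 M=4
Draw 3: a1=2.952, a2=6.976, a3=1.856, a0=11.784; τ=−ln(0.1362)/11.784=0.169 → t=0.266; u2·a0=0.0572·11.784=0.674 ≤ a1=2.952 → R1 fires; C=4 B=5 E=8 M=3
Draw 4: a1=1.968, a2=8.720, a3=1.856, a0=12.544; τ=−ln(0.1582)/12.544=0.147 → t=0.413; u2·a0=0.3939·12.544=4.941; a1=1.968 < 4.941 ≤ a1+a2=10.688 → R2 fires; C=3 B=4 E=8 M=4
Draw 5: a1=2.624, a2=5.232, a3=1.392, a0=9.248; τ=−ln(0.7127)/9.248=0.037 → t=0.449; u2·a0=0.4827·9.248=4.464; a1=2.624 < 4.464 ≤ a1+a2=7.856 → R2 fires; C=2 B=3 E=8 M=5
Draw 6: a1=3.280, a2=2.616, a3=0.928, a0=6.824; τ=−ln(0.9988)/6.824=0.000 → t=0.449; u2·a0=0.1554·6.824=1.060 ≤ a1=3.280 → R1 fires; C=2 B=4 E=7 M=4
Draw 7: a1=2.296, a2=3.488, a3=0.928, a0=6.712; τ=−ln(0.7133)/6.712=0.050 → t=0.500; u2·a0=0.2600·6.712=1.745 ≤ a1=2.296 → R1 fires; C=2 B=5 E=6 M=3
Draw 8: a1=1.476, a2=4.360, a3=0.928, a0=6.764; τ=−ln(0.8208)/6.764=0.029 → t=0.529; u2·a0=0.5331·6.764=3.606; a1=1.476 < 3.606 ≤ a1+a2=5.836 → R2 fires; C=1 B=4 E=6 M=4
Draw 9: a1=1.968, a2=1.744, a3=0.464, a0=4.176; τ=−ln(0.5427)/4.176=0.146 → t=0.675; u2·a0=0.1605·4.176=0.670 ≤ a1=1.968 → R1 fires; C=1 B=5 E=5 M=3
Draw 10: a1=1.230, a2=2.180, a3=0.464, a0=3.874; τ=−ln(0.0102)/3.874=1.184 → t=1.859; u2·a0=0.5749·3.874=2.227; a1=1.230 < 2.227 ≤ a1+a2=3.410 → R2 fires; C=0 B=4 E=5 M=4
Draw 11: a1=1.640, a2=0.000, a3=0.000, a0=1.640; τ=−ln(0.1001)/1.640=1.403 → t=3.262; u2·a0=0.0988·1.640=0.162 ≤ a1=1.640 → R1 fires; C=0 B=5 E=4 M=3
Draw 12: a1=0.984, a2=0.000, a3=0.000, a0=0.984; τ=−ln(0.6708)/0.984=0.406 → t=3.668; u2·a0=0.2827·0.984=0.278 ≤ a1=0.984 → R1 fires; C=0 B=6 E=3 M=2
Draw 13: a1=0.492, a2=0.000, a3=0.000, a0=0.492; τ=−ln(0.5065)/0.492=1.383 → t=5.051 > T=4.38: stop.
At T=4.38: C=0 B=6 E=3 M=2; the largest is B.

Dominant species at T: B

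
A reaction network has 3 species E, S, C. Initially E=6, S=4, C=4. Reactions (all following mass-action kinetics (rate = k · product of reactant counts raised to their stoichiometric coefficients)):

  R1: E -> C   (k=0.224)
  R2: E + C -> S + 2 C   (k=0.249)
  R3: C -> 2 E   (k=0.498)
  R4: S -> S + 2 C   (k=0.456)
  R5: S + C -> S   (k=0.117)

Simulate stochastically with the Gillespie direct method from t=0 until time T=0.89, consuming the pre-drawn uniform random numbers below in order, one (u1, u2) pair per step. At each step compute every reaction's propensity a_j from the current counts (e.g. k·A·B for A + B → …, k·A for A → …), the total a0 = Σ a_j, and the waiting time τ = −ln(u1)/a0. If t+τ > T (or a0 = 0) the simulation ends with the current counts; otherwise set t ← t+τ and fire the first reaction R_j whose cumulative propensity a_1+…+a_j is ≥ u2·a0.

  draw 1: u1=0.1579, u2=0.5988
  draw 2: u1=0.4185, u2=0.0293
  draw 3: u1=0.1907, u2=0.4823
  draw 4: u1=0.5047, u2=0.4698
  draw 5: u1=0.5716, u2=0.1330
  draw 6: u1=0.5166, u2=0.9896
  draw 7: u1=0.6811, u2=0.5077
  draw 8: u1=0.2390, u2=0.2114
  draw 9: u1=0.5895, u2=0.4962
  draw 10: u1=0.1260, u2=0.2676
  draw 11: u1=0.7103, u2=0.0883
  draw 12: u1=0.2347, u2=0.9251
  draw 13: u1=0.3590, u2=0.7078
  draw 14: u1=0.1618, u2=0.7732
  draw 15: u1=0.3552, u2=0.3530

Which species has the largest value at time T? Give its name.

t=0.000: E=6 S=4 C=4
Draw 1: a1=1.344, a2=5.976, a3=1.992, a4=1.824, a5=1.872, a0=13.008; τ=−ln(0.1579)/13.008=0.142 → t=0.142; u2·a0=0.5988·13.008=7.789; a1+a2=7.320 < 7.789 ≤ a1+…+a3=9.312 → R3 fires; E=8 S=4 C=3
Draw 2: a1=1.792, a2=5.976, a3=1.494, a4=1.824, a5=1.404, a0=12.490; τ=−ln(0.4185)/12.490=0.070 → t=0.212; u2·a0=0.0293·12.490=0.366 ≤ a1=1.792 → R1 fires; E=7 S=4 C=4
Draw 3: a1=1.568, a2=6.972, a3=1.992, a4=1.824, a5=1.872, a0=14.228; τ=−ln(0.1907)/14.228=0.116 → t=0.328; u2·a0=0.4823·14.228=6.862; a1=1.568 < 6.862 ≤ a1+a2=8.540 → R2 fires; E=6 S=5 C=5
Draw 4: a1=1.344, a2=7.470, a3=2.490, a4=2.280, a5=2.925, a0=16.509; τ=−ln(0.5047)/16.509=0.041 → t=0.370; u2·a0=0.4698·16.509=7.756; a1=1.344 < 7.756 ≤ a1+a2=8.814 → R2 fires; E=5 S=6 C=6
Draw 5: a1=1.120, a2=7.470, a3=2.988, a4=2.736, a5=4.212, a0=18.526; τ=−ln(0.5716)/18.526=0.030 → t=0.400; u2·a0=0.1330·18.526=2.464; a1=1.120 < 2.464 ≤ a1+a2=8.590 → R2 fires; E=4 S=7 C=7
Draw 6: a1=0.896, a2=6.972, a3=3.486, a4=3.192, a5=5.733, a0=20.279; τ=−ln(0.5166)/20.279=0.033 → t=0.432; u2·a0=0.9896·20.279=20.068; a1+…+a4=14.546 < 20.068 ≤ a1+…+a5=20.279 → R5 fires; E=4 S=7 C=6
Draw 7: a1=0.896, a2=5.976, a3=2.988, a4=3.192, a5=4.914, a0=17.966; τ=−ln(0.6811)/17.966=0.021 → t=0.454; u2·a0=0.5077·17.966=9.121; a1+a2=6.872 < 9.121 ≤ a1+…+a3=9.860 → R3 fires; E=6 S=7 C=5
Draw 8: a1=1.344, a2=7.470, a3=2.490, a4=3.192, a5=4.095, a0=18.591; τ=−ln(0.2390)/18.591=0.077 → t=0.531; u2·a0=0.2114·18.591=3.930; a1=1.344 < 3.930 ≤ a1+a2=8.814 → R2 fires; E=5 S=8 C=6
Draw 9: a1=1.120, a2=7.470, a3=2.988, a4=3.648, a5=5.616, a0=20.842; τ=−ln(0.5895)/20.842=0.025 → t=0.556; u2·a0=0.4962·20.842=10.342; a1+a2=8.590 < 10.342 ≤ a1+…+a3=11.578 → R3 fires; E=7 S=8 C=5
Draw 10: a1=1.568, a2=8.715, a3=2.490, a4=3.648, a5=4.680, a0=21.101; τ=−ln(0.1260)/21.101=0.098 → t=0.654; u2·a0=0.2676·21.101=5.647; a1=1.568 < 5.647 ≤ a1+a2=10.283 → R2 fires; E=6 S=9 C=6
Draw 11: a1=1.344, a2=8.964, a3=2.988, a4=4.104, a5=6.318, a0=23.718; τ=−ln(0.7103)/23.718=0.014 → t=0.669; u2·a0=0.0883·23.718=2.094; a1=1.344 < 2.094 ≤ a1+a2=10.308 → R2 fires; E=5 S=10 C=7
Draw 12: a1=1.120, a2=8.715, a3=3.486, a4=4.560, a5=8.190, a0=26.071; τ=−ln(0.2347)/26.071=0.056 → t=0.724; u2·a0=0.9251·26.071=24.118; a1+…+a4=17.881 < 24.118 ≤ a1+…+a5=26.071 → R5 fires; E=5 S=10 C=6
Draw 13: a1=1.120, a2=7.470, a3=2.988, a4=4.560, a5=7.020, a0=23.158; τ=−ln(0.3590)/23.158=0.044 → t=0.768; u2·a0=0.7078·23.158=16.391; a1+…+a4=16.138 < 16.391 ≤ a1+…+a5=23.158 → R5 fires; E=5 S=10 C=5
Draw 14: a1=1.120, a2=6.225, a3=2.490, a4=4.560, a5=5.850, a0=20.245; τ=−ln(0.1618)/20.245=0.090 → t=0.858; u2·a0=0.7732·20.245=15.653; a1+…+a4=14.395 < 15.653 ≤ a1+…+a5=20.245 → R5 fires; E=5 S=10 C=4
Draw 15: a1=1.120, a2=4.980, a3=1.992, a4=4.560, a5=4.680, a0=17.332; τ=−ln(0.3552)/17.332=0.060 → t=0.918 > T=0.89: stop.
At T=0.89: E=5 S=10 C=4; the largest is S.

Dominant species at T: S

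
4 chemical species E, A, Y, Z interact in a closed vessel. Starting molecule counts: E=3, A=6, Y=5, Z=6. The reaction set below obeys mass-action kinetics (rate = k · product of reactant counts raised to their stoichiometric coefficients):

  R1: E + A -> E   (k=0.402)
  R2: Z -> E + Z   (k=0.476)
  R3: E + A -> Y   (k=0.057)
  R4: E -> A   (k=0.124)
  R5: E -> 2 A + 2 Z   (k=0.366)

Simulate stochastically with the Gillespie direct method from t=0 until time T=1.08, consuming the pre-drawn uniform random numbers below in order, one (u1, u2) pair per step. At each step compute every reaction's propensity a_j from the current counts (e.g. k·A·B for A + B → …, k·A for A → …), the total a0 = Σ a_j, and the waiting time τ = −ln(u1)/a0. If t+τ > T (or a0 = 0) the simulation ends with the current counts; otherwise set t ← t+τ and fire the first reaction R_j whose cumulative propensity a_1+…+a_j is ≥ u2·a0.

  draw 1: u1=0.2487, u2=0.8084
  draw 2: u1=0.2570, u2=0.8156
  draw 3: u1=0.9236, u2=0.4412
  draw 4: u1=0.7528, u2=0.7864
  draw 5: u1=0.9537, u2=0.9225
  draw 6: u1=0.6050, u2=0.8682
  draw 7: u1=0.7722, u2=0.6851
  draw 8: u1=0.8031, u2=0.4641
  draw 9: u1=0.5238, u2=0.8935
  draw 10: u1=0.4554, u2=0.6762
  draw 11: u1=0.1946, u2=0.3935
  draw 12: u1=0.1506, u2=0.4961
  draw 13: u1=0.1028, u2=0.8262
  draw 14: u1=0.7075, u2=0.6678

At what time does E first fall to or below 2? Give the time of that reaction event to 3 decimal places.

Threshold first reached at t = 0.111

t=0.000: E=3 A=6 Y=5 Z=6
Draw 1: a1=7.236, a2=2.856, a3=1.026, a4=0.372, a5=1.098, a0=12.588; τ=−ln(0.2487)/12.588=0.111 → t=0.111; u2·a0=0.8084·12.588=10.176; a1+a2=10.092 < 10.176 ≤ a1+…+a3=11.118 → R3 fires; E=2 A=5 Y=6 Z=6
Draw 2: a1=4.020, a2=2.856, a3=0.570, a4=0.248, a5=0.732, a0=8.426; τ=−ln(0.2570)/8.426=0.161 → t=0.272; u2·a0=0.8156·8.426=6.872; a1=4.020 < 6.872 ≤ a1+a2=6.876 → R2 fires; E=3 A=5 Y=6 Z=6
Draw 3: a1=6.030, a2=2.856, a3=0.855, a4=0.372, a5=1.098, a0=11.211; τ=−ln(0.9236)/11.211=0.007 → t=0.279; u2·a0=0.4412·11.211=4.946 ≤ a1=6.030 → R1 fires; E=3 A=4 Y=6 Z=6
Draw 4: a1=4.824, a2=2.856, a3=0.684, a4=0.372, a5=1.098, a0=9.834; τ=−ln(0.7528)/9.834=0.029 → t=0.308; u2·a0=0.7864·9.834=7.733; a1+a2=7.680 < 7.733 ≤ a1+…+a3=8.364 → R3 fires; E=2 A=3 Y=7 Z=6
Draw 5: a1=2.412, a2=2.856, a3=0.342, a4=0.248, a5=0.732, a0=6.590; τ=−ln(0.9537)/6.590=0.007 → t=0.315; u2·a0=0.9225·6.590=6.079; a1+…+a4=5.858 < 6.079 ≤ a1+…+a5=6.590 → R5 fires; E=1 A=5 Y=7 Z=8
Draw 6: a1=2.010, a2=3.808, a3=0.285, a4=0.124, a5=0.366, a0=6.593; τ=−ln(0.6050)/6.593=0.076 → t=0.391; u2·a0=0.8682·6.593=5.724; a1=2.010 < 5.724 ≤ a1+a2=5.818 → R2 fires; E=2 A=5 Y=7 Z=8
Draw 7: a1=4.020, a2=3.808, a3=0.570, a4=0.248, a5=0.732, a0=9.378; τ=−ln(0.7722)/9.378=0.028 → t=0.419; u2·a0=0.6851·9.378=6.425; a1=4.020 < 6.425 ≤ a1+a2=7.828 → R2 fires; E=3 A=5 Y=7 Z=8
Draw 8: a1=6.030, a2=3.808, a3=0.855, a4=0.372, a5=1.098, a0=12.163; τ=−ln(0.8031)/12.163=0.018 → t=0.437; u2·a0=0.4641·12.163=5.645 ≤ a1=6.030 → R1 fires; E=3 A=4 Y=7 Z=8
Draw 9: a1=4.824, a2=3.808, a3=0.684, a4=0.372, a5=1.098, a0=10.786; τ=−ln(0.5238)/10.786=0.060 → t=0.497; u2·a0=0.8935·10.786=9.637; a1+…+a3=9.316 < 9.637 ≤ a1+…+a4=9.688 → R4 fires; E=2 A=5 Y=7 Z=8
Draw 10: a1=4.020, a2=3.808, a3=0.570, a4=0.248, a5=0.732, a0=9.378; τ=−ln(0.4554)/9.378=0.084 → t=0.581; u2·a0=0.6762·9.378=6.341; a1=4.020 < 6.341 ≤ a1+a2=7.828 → R2 fires; E=3 A=5 Y=7 Z=8
Draw 11: a1=6.030, a2=3.808, a3=0.855, a4=0.372, a5=1.098, a0=12.163; τ=−ln(0.1946)/12.163=0.135 → t=0.715; u2·a0=0.3935·12.163=4.786 ≤ a1=6.030 → R1 fires; E=3 A=4 Y=7 Z=8
Draw 12: a1=4.824, a2=3.808, a3=0.684, a4=0.372, a5=1.098, a0=10.786; τ=−ln(0.1506)/10.786=0.176 → t=0.891; u2·a0=0.4961·10.786=5.351; a1=4.824 < 5.351 ≤ a1+a2=8.632 → R2 fires; E=4 A=4 Y=7 Z=8
Draw 13: a1=6.432, a2=3.808, a3=0.912, a4=0.496, a5=1.464, a0=13.112; τ=−ln(0.1028)/13.112=0.174 → t=1.064; u2·a0=0.8262·13.112=10.833; a1+a2=10.240 < 10.833 ≤ a1+…+a3=11.152 → R3 fires; E=3 A=3 Y=8 Z=8
Draw 14: a1=3.618, a2=3.808, a3=0.513, a4=0.372, a5=1.098, a0=9.409; τ=−ln(0.7075)/9.409=0.037 → t=1.101 > T=1.08: stop.
E first becomes ≤ 2 when it reaches 2 at the event at t=0.111.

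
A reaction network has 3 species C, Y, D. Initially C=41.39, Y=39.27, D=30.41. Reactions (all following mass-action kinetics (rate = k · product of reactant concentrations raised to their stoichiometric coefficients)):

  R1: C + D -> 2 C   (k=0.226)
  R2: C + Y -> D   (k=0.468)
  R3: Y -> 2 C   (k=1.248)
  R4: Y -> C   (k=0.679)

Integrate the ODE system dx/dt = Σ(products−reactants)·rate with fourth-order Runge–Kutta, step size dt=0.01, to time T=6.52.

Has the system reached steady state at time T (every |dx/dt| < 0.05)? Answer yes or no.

Steady state at T: yes

RK4 with dt=0.01: 652 steps to T=6.52. Trajectory (selected grid times):
t=0.00: C=41.39 Y=39.27 D=30.41
t=0.72: C=77.74 Y=0.00 D=0.00
t=1.45: C=77.74 Y=0.00 D=0.00
t=2.17: C=77.74 Y=0.00 D=0.00
t=2.90: C=77.74 Y=0.00 D=0.00
t=3.62: C=77.74 Y=0.00 D=0.00
t=4.35: C=77.74 Y=0.00 D=0.00
t=5.07: C=77.74 Y=0.00 D=0.00
t=5.80: C=77.74 Y=0.00 D=0.00
t=6.52: C=77.74 Y=0.00 D=0.00
Rates at T: R1=0.0000, R2=0.0000, R3=0.0000, R4=0.0000
dx/dt at T (Σ net stoichiometry × rate): C=+0.0000, Y=-0.0000, D=-0.0000
Largest |dx/dt| is |+0.0000| (C) < 0.05 → steady.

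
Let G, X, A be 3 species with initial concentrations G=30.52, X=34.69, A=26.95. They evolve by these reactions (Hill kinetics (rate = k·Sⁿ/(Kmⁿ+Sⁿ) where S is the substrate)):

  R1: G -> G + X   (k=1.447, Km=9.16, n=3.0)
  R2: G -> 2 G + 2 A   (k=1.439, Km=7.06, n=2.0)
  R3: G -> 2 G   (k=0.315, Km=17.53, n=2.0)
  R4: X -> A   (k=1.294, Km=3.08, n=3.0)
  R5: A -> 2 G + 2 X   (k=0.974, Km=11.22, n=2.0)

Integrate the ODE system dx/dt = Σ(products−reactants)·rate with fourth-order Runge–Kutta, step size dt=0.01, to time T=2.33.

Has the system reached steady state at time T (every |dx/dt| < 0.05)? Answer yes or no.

RK4 with dt=0.01: 233 steps to T=2.33. Trajectory (selected grid times):
t=0.00: G=30.52 X=34.69 A=26.95
t=0.26: G=31.37 X=35.15 A=27.78
t=0.52: G=32.23 X=35.62 A=28.61
t=0.78: G=33.09 X=36.10 A=29.44
t=1.04: G=33.96 X=36.57 A=30.27
t=1.29: G=34.79 X=37.03 A=31.07
t=1.55: G=35.67 X=37.52 A=31.90
t=1.81: G=36.55 X=38.00 A=32.73
t=2.07: G=37.43 X=38.49 A=33.56
t=2.33: G=38.31 X=38.98 A=34.40
Rates at T: R1=1.4275, R2=1.3917, R3=0.2605, R4=1.2934, R5=0.8803
dx/dt at T (Σ net stoichiometry × rate): G=+3.4129, X=+1.8948, A=+3.1965
Largest |dx/dt| is |+3.4129| (G) ≥ 0.05 → not steady.

Steady state at T: no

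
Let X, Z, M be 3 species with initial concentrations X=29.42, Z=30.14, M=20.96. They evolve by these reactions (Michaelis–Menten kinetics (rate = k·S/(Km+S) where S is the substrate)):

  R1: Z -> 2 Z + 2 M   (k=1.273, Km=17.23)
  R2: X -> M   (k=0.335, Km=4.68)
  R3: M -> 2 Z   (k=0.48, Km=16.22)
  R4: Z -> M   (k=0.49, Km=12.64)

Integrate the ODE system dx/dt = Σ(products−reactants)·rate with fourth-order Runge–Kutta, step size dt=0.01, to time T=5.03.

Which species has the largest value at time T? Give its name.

Dominant species at T: Z

RK4 with dt=0.01: 503 steps to T=5.03. Trajectory (selected grid times):
t=0.00: X=29.42 Z=30.14 M=20.96
t=0.56: X=29.26 Z=30.71 M=22.07
t=1.12: X=29.10 Z=31.28 M=23.19
t=1.68: X=28.93 Z=31.87 M=24.31
t=2.24: X=28.77 Z=32.46 M=25.43
t=2.79: X=28.62 Z=33.05 M=26.54
t=3.35: X=28.45 Z=33.66 M=27.67
t=3.91: X=28.29 Z=34.27 M=28.81
t=4.47: X=28.13 Z=34.89 M=29.95
t=5.03: X=27.97 Z=35.52 M=31.09
At T=5.03: X=27.97 Z=35.52 M=31.09; the largest is Z.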